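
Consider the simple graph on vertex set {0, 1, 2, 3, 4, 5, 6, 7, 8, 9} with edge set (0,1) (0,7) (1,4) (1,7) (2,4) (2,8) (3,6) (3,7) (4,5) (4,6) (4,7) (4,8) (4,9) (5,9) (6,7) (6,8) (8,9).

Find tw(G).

2

A width-2 tree decomposition is:
Bags: B1 = {1, 4, 7}  B2 = {4, 6, 7}  B3 = {4, 6, 8}  B4 = {4, 8, 9}  B5 = {4, 5, 9}  B6 = {0, 1, 7}  B7 = {2, 4, 8}  B8 = {3, 6, 7}
Tree: B1–B2, B2–B3, B3–B4, B4–B5, B1–B6, B3–B7, B2–B8
The largest bag has 3 vertices, giving width 2; this decomposition certifies tw(G) ≤ 2. Conversely, {0, 1, 7} is a clique of size 3, and the vertices of any clique must share a bag in every tree decomposition; so some bag has ≥ 3 vertices and tw(G) ≥ 2. Combining the bounds, tw(G) = 2.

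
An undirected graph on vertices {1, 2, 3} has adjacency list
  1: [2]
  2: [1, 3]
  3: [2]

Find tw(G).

A width-1 tree decomposition is:
Bags: B1 = {1, 2}  B2 = {2, 3}
Tree: B1–B2
Every bag has size at most 2, so the width is 2 − 1 = 1 and tw(G) ≤ 1. Since G has at least one edge (e.g. 2–1), it is not an edgeless graph, so tw(G) ≥ 1. Hence tw(G) = 1 exactly.

1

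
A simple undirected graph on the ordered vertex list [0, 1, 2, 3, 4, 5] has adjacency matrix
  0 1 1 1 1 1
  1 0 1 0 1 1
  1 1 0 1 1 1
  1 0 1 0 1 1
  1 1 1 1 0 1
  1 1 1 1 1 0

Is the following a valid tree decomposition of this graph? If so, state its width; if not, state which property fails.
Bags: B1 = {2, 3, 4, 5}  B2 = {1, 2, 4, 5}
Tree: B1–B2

No — vertex 0 appears in no bag.

A tree decomposition must satisfy three properties: every vertex lies in some bag; for every edge, both endpoints lie together in some bag; and for every vertex, the bags containing it form a connected subtree. Here vertex 0 appears in no bag, so the decomposition is invalid.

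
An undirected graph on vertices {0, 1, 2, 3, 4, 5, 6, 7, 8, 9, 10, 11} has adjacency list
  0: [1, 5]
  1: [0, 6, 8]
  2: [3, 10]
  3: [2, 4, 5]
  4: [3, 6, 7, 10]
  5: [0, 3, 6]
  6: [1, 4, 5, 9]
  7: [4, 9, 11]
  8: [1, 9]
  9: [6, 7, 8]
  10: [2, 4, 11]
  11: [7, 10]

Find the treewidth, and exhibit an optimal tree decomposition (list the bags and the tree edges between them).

Each bag holds 4 vertices, so the decomposition has width 3, which upper-bounds the treewidth. For the lower bound: the 4 vertex sets {2,10,11}, {7}, {4}, {3,5,6,9} are disjoint, each induces a connected subgraph, and every pair is joined by at least one edge of G. Contracting each set to a single vertex therefore yields K_{4} as a minor, and since treewidth is minor-monotone, tw(G) ≥ tw(K_{4}) = 3. Hence tw(G) = 3 exactly.

Treewidth 3.
Bags: B1 = {2, 7, 10, 11}  B2 = {2, 4, 7, 10}  B3 = {2, 3, 4, 7}  B4 = {3, 4, 7, 9}  B5 = {3, 4, 6, 9}  B6 = {3, 5, 6, 9}  B7 = {5, 6, 8, 9}  B8 = {1, 5, 6, 8}  B9 = {0, 1, 5, 8}
Tree: B1–B2, B2–B3, B3–B4, B4–B5, B5–B6, B6–B7, B7–B8, B8–B9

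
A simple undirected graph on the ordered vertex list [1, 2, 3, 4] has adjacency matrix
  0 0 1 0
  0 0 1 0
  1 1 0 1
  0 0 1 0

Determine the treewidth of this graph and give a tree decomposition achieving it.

The largest bag has 2 vertices, giving width 1; this decomposition certifies tw(G) ≤ 1. Since G has at least one edge (e.g. 3–1), it is not an edgeless graph, so tw(G) ≥ 1. The upper and lower bounds meet at 1, so that is the treewidth.

Treewidth 1.
Bags: B1 = {1, 3}  B2 = {3, 4}  B3 = {2, 3}
Tree: B1–B2, B2–B3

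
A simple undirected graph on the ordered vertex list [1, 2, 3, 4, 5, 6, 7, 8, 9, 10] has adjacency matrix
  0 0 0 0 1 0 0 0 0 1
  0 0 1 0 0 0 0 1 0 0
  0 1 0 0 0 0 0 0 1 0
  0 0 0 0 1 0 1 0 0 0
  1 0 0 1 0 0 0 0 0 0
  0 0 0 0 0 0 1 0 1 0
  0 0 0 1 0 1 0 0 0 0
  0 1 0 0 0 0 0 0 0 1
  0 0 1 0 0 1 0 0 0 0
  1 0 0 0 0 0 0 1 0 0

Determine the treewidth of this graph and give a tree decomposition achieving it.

Treewidth 2.
One optimal decomposition is:
Bags: B1 = {4, 6, 7}  B2 = {4, 5, 6}  B3 = {1, 5, 6}  B4 = {1, 6, 10}  B5 = {6, 8, 10}  B6 = {2, 6, 8}  B7 = {2, 3, 6}  B8 = {3, 6, 9}
Tree: B1–B2, B2–B3, B3–B4, B4–B5, B5–B6, B6–B7, B7–B8

Every bag has size at most 3, so the width is 3 − 1 = 2 and tw(G) ≤ 2. The edges 6–7–4–5–1–10–8–2–3–9–6 form a cycle, so G is not a tree and its treewidth is at least 2. Combining the bounds, tw(G) = 2.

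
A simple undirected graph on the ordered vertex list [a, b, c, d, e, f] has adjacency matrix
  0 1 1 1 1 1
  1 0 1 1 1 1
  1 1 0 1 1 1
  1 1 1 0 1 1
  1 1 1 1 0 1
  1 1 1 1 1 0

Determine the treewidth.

5

A width-5 tree decomposition is:
Bags: B1 = {a, b, c, d, e, f}
Tree: (single bag)
A single bag containing all 6 vertices is trivially a valid decomposition of width 5. On the other hand G contains the 6-clique {a, b, c, d, e, f}. A clique must lie in a single bag of any decomposition, so no decomposition can have width below 5. The upper and lower bounds meet at 5, so that is the treewidth.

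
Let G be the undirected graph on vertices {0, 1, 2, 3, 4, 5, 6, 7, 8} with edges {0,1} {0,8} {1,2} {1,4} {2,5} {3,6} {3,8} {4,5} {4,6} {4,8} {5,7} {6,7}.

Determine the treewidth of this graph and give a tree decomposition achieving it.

Every bag has size at most 4, so the width is 4 − 1 = 3 and tw(G) ≤ 3. For the lower bound: the 4 vertex sets {0,1,2}, {5}, {4}, {3,6,7,8} are disjoint, each induces a connected subgraph, and every pair is joined by at least one edge of G. Contracting each set to a single vertex therefore yields K_{4} as a minor, and since treewidth is minor-monotone, tw(G) ≥ tw(K_{4}) = 3. Therefore the treewidth is 3.

Treewidth 3.
One such decomposition:
Bags: B1 = {0, 1, 2, 5}  B2 = {0, 1, 4, 5}  B3 = {0, 4, 5, 8}  B4 = {4, 5, 7, 8}  B5 = {4, 6, 7, 8}  B6 = {3, 6, 7, 8}
Tree: B1–B2, B2–B3, B3–B4, B4–B5, B5–B6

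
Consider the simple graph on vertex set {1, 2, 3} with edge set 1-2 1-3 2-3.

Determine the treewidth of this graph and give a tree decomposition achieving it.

With just one bag of size 3, the width is 3 − 1 = 2, so tw(G) ≤ 2. For the lower bound, the 3 vertices {1, 2, 3} are pairwise adjacent, and any tree decomposition puts a clique entirely inside one bag — forcing width ≥ 2. Combining the bounds, tw(G) = 2.

Treewidth 2.
Bags: B1 = {1, 2, 3}
Tree: (single bag)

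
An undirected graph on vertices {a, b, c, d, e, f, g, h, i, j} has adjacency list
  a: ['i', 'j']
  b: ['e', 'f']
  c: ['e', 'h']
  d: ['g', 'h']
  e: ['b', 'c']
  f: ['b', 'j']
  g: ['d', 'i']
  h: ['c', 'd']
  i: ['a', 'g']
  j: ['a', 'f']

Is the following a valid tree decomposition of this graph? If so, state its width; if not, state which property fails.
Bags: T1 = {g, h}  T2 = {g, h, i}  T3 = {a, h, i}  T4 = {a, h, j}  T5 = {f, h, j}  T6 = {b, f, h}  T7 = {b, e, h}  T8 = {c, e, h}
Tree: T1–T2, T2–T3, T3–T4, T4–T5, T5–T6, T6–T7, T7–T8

A tree decomposition must satisfy three properties: every vertex lies in some bag; for every edge, both endpoints lie together in some bag; and for every vertex, the bags containing it form a connected subtree. Here vertex d appears in no bag, so the decomposition is invalid.

No — vertex d appears in no bag.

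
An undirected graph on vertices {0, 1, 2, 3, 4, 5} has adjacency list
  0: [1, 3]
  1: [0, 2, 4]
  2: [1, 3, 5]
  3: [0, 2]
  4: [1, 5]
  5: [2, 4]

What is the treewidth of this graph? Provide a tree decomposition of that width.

Treewidth 2.
Bags: B1 = {1, 4, 5}  B2 = {1, 2, 5}  B3 = {0, 1, 2}  B4 = {0, 2, 3}
Tree: B1–B2, B2–B3, B3–B4

Each bag holds 3 vertices, so the decomposition has width 2, which upper-bounds the treewidth. The edges 4–5–2–1–4 form a cycle, so G is not a tree and its treewidth is at least 2. Therefore the treewidth is 2.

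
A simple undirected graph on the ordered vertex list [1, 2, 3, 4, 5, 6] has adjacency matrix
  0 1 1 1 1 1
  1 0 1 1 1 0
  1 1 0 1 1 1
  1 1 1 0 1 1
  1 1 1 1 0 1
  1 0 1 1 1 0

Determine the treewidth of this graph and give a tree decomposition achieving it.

The largest bag has 5 vertices, giving width 4; this decomposition certifies tw(G) ≤ 4. Conversely, {1, 2, 3, 4, 5} is a clique of size 5, and the vertices of any clique must share a bag in every tree decomposition; so some bag has ≥ 5 vertices and tw(G) ≥ 4. Combining the bounds, tw(G) = 4.

Treewidth 4.
One such decomposition:
Bags: B1 = {1, 2, 3, 4, 5}  B2 = {1, 3, 4, 5, 6}
Tree: B1–B2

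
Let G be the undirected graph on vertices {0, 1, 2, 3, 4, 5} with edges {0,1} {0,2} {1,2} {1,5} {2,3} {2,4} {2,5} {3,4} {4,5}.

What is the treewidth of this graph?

2

A width-2 tree decomposition is:
Bags: B1 = {0, 1, 2}  B2 = {1, 2, 5}  B3 = {2, 4, 5}  B4 = {2, 3, 4}
Tree: B1–B2, B2–B3, B3–B4
The largest bag has 3 vertices, giving width 2; this decomposition certifies tw(G) ≤ 2. Conversely, {0, 1, 2} is a clique of size 3, and the vertices of any clique must share a bag in every tree decomposition; so some bag has ≥ 3 vertices and tw(G) ≥ 2. Combining the bounds, tw(G) = 2.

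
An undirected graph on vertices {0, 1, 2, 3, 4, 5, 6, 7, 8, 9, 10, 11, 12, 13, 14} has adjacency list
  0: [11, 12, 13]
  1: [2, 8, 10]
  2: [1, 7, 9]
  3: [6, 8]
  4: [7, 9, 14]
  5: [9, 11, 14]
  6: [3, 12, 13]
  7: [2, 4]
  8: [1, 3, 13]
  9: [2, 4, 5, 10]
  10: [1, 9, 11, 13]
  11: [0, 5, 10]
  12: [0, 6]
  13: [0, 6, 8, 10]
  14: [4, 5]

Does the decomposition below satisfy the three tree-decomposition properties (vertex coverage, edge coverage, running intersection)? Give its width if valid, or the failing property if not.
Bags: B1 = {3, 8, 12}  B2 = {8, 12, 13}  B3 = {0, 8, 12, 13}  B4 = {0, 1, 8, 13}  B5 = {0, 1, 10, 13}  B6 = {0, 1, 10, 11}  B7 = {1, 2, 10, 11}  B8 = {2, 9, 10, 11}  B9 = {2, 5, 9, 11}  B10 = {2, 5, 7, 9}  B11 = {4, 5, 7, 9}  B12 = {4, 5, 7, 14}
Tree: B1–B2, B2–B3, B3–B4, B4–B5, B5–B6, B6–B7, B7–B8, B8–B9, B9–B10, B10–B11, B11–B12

A tree decomposition must satisfy three properties: every vertex lies in some bag; for every edge, both endpoints lie together in some bag; and for every vertex, the bags containing it form a connected subtree. Here vertex 6 appears in no bag, so the decomposition is invalid.

No — vertex 6 appears in no bag.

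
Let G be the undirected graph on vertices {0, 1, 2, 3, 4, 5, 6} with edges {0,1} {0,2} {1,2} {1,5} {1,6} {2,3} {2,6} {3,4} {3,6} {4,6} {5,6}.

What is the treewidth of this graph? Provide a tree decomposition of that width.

Treewidth 2.
One such decomposition:
Bags: B1 = {1, 2, 6}  B2 = {2, 3, 6}  B3 = {1, 5, 6}  B4 = {3, 4, 6}  B5 = {0, 1, 2}
Tree: B1–B2, B1–B3, B2–B4, B1–B5

Each bag holds 3 vertices, so the decomposition has width 2, which upper-bounds the treewidth. Conversely, {0, 1, 2} is a clique of size 3, and the vertices of any clique must share a bag in every tree decomposition; so some bag has ≥ 3 vertices and tw(G) ≥ 2. Hence tw(G) = 2 exactly.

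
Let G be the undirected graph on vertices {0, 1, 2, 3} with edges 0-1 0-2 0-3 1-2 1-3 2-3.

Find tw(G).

A width-3 tree decomposition is:
Bags: B1 = {0, 1, 2, 3}
Tree: (single bag)
A single bag containing all 4 vertices is trivially a valid decomposition of width 3. Conversely, {0, 1, 2, 3} is a clique of size 4, and the vertices of any clique must share a bag in every tree decomposition; so some bag has ≥ 4 vertices and tw(G) ≥ 3. The upper and lower bounds meet at 3, so that is the treewidth.

3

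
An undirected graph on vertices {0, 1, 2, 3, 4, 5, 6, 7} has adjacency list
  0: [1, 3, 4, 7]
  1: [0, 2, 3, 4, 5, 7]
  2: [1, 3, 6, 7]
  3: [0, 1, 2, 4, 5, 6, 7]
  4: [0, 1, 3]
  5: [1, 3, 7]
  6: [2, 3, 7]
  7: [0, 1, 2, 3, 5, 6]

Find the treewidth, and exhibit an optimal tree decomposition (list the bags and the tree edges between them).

Treewidth 3.
One such decomposition:
Bags: B1 = {1, 2, 3, 7}  B2 = {2, 3, 6, 7}  B3 = {1, 3, 5, 7}  B4 = {0, 1, 3, 7}  B5 = {0, 1, 3, 4}
Tree: B1–B2, B1–B3, B1–B4, B4–B5

Each bag holds 4 vertices, so the decomposition has width 3, which upper-bounds the treewidth. For the lower bound, the 4 vertices {0, 1, 3, 4} are pairwise adjacent, and any tree decomposition puts a clique entirely inside one bag — forcing width ≥ 3. The upper and lower bounds meet at 3, so that is the treewidth.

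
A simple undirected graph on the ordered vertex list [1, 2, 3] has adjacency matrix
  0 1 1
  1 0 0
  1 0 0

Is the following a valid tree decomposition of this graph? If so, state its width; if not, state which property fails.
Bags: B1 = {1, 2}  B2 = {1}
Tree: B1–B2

No — vertex 3 appears in no bag.

A tree decomposition must satisfy three properties: every vertex lies in some bag; for every edge, both endpoints lie together in some bag; and for every vertex, the bags containing it form a connected subtree. Here vertex 3 appears in no bag, so the decomposition is invalid.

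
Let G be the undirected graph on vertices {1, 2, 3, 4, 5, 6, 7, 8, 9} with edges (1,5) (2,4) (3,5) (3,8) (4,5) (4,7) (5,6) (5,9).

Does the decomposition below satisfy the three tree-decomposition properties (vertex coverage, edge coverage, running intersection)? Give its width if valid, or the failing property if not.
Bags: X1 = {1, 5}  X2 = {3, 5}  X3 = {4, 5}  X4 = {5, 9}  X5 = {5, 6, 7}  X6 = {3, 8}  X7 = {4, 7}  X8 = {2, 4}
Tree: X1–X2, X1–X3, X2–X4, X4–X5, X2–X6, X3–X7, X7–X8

No — bags containing vertex 7 are not connected in the tree.

A tree decomposition must satisfy three properties: every vertex lies in some bag; for every edge, both endpoints lie together in some bag; and for every vertex, the bags containing it form a connected subtree. Here bags containing vertex 7 are not connected in the tree, so the decomposition is invalid.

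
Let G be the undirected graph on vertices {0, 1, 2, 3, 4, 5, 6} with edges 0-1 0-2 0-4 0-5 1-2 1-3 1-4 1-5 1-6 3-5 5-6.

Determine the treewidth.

2

A width-2 tree decomposition is:
Bags: B1 = {0, 1, 5}  B2 = {0, 1, 2}  B3 = {1, 5, 6}  B4 = {1, 3, 5}  B5 = {0, 1, 4}
Tree: B1–B2, B1–B3, B1–B4, B1–B5
The largest bag has 3 vertices, giving width 2; this decomposition certifies tw(G) ≤ 2. For the lower bound, the 3 vertices {0, 1, 2} are pairwise adjacent, and any tree decomposition puts a clique entirely inside one bag — forcing width ≥ 2. Combining the bounds, tw(G) = 2.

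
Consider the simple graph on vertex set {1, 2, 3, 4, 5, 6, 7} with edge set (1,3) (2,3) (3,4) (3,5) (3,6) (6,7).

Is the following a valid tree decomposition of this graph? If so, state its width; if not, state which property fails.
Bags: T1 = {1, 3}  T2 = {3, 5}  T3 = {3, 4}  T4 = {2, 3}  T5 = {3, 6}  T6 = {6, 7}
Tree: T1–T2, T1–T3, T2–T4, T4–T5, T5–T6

Yes; width 1.

Vertex coverage: the bags together contain {1, 2, 3, 4, 5, 6, 7}, the full vertex set. Edge coverage: each edge of G has both endpoints in at least one bag. Running intersection: for every vertex, the bags containing it form a connected subtree. All three properties hold, so this is a valid tree decomposition of width max|bag| − 1 = 1, and hence tw(G) ≤ 1.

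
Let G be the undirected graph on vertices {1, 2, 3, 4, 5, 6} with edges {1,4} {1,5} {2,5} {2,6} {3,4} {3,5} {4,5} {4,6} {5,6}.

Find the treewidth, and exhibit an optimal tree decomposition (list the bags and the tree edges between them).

Every bag has size at most 3, so the width is 3 − 1 = 2 and tw(G) ≤ 2. Conversely, {2, 5, 6} is a clique of size 3, and the vertices of any clique must share a bag in every tree decomposition; so some bag has ≥ 3 vertices and tw(G) ≥ 2. Therefore the treewidth is 2.

Treewidth 2.
Bags: B1 = {1, 4, 5}  B2 = {4, 5, 6}  B3 = {2, 5, 6}  B4 = {3, 4, 5}
Tree: B1–B2, B2–B3, B2–B4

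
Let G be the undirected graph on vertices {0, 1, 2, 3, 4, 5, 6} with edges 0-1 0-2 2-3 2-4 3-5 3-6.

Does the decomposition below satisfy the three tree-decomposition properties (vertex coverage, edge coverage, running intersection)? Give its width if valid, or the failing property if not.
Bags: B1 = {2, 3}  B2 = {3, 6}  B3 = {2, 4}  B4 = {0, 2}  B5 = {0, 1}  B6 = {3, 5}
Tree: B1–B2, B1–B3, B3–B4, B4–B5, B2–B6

Yes; width 1.

Checking the three conditions: (i) the bags cover all of {0, 1, 2, 3, 4, 5, 6}; (ii) for each edge, some bag contains both endpoints; (iii) the bags containing any fixed vertex form a subtree. All hold, so the decomposition is valid with width 2 − 1 = 1.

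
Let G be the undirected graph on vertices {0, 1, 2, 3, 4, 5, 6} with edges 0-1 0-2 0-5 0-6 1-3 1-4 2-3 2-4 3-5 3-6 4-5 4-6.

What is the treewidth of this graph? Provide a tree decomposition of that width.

Treewidth 3.
Bags: B1 = {0, 1, 3, 4}  B2 = {0, 2, 3, 4}  B3 = {0, 3, 4, 6}  B4 = {0, 3, 4, 5}
Tree: B1–B2, B2–B3, B3–B4

Every bag has size at most 4, so the width is 4 − 1 = 3 and tw(G) ≤ 3. For the lower bound: the 4 vertex sets {1,3}, {0,2}, {4}, {6} are disjoint, each induces a connected subgraph, and every pair is joined by at least one edge of G. Contracting each set to a single vertex therefore yields K_{4} as a minor, and since treewidth is minor-monotone, tw(G) ≥ tw(K_{4}) = 3. The upper and lower bounds meet at 3, so that is the treewidth.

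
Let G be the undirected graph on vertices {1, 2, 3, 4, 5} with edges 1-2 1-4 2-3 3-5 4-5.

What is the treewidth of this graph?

2

A width-2 tree decomposition is:
Bags: B1 = {1, 4, 5}  B2 = {1, 3, 5}  B3 = {1, 2, 3}
Tree: B1–B2, B2–B3
Every bag has size at most 3, so the width is 3 − 1 = 2 and tw(G) ≤ 2. Since 1–4–5–3–2–1 is a cycle in G, G is not acyclic. Forests are exactly the graphs of treewidth ≤ 1, so tw(G) ≥ 2. Therefore the treewidth is 2.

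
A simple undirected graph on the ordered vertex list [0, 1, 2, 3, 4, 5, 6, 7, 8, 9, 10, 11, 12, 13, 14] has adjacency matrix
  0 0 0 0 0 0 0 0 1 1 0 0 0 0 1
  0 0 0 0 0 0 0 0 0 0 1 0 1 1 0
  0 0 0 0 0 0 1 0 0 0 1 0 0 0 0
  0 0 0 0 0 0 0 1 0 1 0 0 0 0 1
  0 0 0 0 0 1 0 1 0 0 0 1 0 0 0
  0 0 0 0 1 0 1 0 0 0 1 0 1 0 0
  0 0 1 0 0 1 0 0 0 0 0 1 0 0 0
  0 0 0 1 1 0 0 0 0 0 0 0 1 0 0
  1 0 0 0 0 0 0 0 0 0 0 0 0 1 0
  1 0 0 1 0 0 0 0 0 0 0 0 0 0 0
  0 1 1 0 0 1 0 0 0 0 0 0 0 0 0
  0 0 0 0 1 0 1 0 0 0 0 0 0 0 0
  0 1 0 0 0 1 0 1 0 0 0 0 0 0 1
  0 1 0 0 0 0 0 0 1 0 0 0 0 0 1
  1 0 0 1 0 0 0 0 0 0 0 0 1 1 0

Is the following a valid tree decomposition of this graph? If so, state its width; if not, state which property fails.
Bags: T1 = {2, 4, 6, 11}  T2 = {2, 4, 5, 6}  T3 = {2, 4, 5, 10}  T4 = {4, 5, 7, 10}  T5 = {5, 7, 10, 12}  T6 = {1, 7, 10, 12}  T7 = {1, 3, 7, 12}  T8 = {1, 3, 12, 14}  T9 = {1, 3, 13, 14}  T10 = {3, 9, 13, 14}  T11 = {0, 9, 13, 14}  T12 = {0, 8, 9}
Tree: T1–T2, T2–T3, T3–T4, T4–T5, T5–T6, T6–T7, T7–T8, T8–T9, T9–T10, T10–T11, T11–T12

No — edge (13,8) lies in no bag.

A tree decomposition must satisfy three properties: every vertex lies in some bag; for every edge, both endpoints lie together in some bag; and for every vertex, the bags containing it form a connected subtree. Here edge (13,8) lies in no bag, so the decomposition is invalid.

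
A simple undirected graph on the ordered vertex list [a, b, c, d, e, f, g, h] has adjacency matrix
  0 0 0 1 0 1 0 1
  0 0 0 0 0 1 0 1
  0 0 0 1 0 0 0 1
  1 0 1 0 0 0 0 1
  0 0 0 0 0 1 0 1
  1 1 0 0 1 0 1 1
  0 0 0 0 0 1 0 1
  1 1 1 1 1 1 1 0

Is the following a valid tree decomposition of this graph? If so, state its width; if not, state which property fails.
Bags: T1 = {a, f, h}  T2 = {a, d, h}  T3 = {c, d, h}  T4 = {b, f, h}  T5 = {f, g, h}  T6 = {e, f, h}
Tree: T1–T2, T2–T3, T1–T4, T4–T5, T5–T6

Yes; width 2.

Every vertex of G appears in some bag (union = {a, b, c, d, e, f, g, h}); every edge is covered by a bag; and for each vertex v the set of bags containing v is connected in the bag tree. The decomposition is therefore valid. The largest bag has 3 vertices, so the width is 2.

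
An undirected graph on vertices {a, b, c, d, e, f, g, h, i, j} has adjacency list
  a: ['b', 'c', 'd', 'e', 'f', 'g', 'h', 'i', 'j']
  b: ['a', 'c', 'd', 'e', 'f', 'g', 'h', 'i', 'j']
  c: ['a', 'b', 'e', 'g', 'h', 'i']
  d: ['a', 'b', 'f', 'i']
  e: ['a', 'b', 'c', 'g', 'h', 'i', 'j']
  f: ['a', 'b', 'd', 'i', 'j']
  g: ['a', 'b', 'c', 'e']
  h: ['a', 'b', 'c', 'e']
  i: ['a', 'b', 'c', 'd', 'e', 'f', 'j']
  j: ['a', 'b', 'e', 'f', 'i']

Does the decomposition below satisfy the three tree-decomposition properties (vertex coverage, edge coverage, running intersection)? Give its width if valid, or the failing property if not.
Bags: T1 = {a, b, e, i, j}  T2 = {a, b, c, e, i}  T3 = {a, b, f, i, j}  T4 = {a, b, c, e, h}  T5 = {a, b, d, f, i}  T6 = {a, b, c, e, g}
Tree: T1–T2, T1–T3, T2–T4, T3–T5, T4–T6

Yes; width 4.

Checking the three conditions: (i) the bags cover all of {a, b, c, d, e, f, g, h, i, j}; (ii) for each edge, some bag contains both endpoints; (iii) the bags containing any fixed vertex form a subtree. All hold, so the decomposition is valid with width 5 − 1 = 4.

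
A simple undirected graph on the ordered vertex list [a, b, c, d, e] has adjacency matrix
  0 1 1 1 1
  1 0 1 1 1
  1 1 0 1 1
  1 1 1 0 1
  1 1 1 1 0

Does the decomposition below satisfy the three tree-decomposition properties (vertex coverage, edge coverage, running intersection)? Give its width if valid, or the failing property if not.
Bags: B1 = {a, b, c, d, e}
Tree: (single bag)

Every vertex of G appears in some bag (union = {a, b, c, d, e}); every edge is covered by a bag; and for each vertex v the set of bags containing v is connected in the bag tree. The decomposition is therefore valid. The largest bag has 5 vertices, so the width is 4.

Yes; width 4.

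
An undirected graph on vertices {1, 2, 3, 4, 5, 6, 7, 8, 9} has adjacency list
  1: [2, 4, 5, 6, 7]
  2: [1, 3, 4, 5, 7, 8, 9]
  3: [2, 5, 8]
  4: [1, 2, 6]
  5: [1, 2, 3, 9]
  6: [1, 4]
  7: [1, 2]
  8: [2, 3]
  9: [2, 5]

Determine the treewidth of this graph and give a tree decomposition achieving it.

Treewidth 2.
Bags: B1 = {1, 2, 4}  B2 = {1, 2, 5}  B3 = {2, 3, 5}  B4 = {2, 3, 8}  B5 = {1, 2, 7}  B6 = {1, 4, 6}  B7 = {2, 5, 9}
Tree: B1–B2, B2–B3, B3–B4, B1–B5, B1–B6, B3–B7

The largest bag has 3 vertices, giving width 2; this decomposition certifies tw(G) ≤ 2. Conversely, {2, 3, 8} is a clique of size 3, and the vertices of any clique must share a bag in every tree decomposition; so some bag has ≥ 3 vertices and tw(G) ≥ 2. The upper and lower bounds meet at 2, so that is the treewidth.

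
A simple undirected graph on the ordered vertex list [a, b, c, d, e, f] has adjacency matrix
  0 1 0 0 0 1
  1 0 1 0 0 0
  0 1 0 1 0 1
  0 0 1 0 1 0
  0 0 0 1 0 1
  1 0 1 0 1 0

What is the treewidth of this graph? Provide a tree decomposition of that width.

Treewidth 2.
One such decomposition:
Bags: B1 = {d, e, f}  B2 = {c, d, f}  B3 = {a, c, f}  B4 = {a, b, c}
Tree: B1–B2, B2–B3, B3–B4

Every bag has size at most 3, so the width is 3 − 1 = 2 and tw(G) ≤ 2. Since e–d–c–f–e is a cycle in G, G is not acyclic. Forests are exactly the graphs of treewidth ≤ 1, so tw(G) ≥ 2. The upper and lower bounds meet at 2, so that is the treewidth.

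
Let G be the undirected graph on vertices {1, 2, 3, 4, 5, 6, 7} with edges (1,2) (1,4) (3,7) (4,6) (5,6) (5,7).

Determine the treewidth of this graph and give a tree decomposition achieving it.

Treewidth 1.
Bags: B1 = {3, 7}  B2 = {5, 7}  B3 = {5, 6}  B4 = {4, 6}  B5 = {1, 4}  B6 = {1, 2}
Tree: B1–B2, B2–B3, B3–B4, B4–B5, B5–B6

Every bag has size at most 2, so the width is 2 − 1 = 1 and tw(G) ≤ 1. Since G has at least one edge (e.g. 3–7), it is not an edgeless graph, so tw(G) ≥ 1. The upper and lower bounds meet at 1, so that is the treewidth.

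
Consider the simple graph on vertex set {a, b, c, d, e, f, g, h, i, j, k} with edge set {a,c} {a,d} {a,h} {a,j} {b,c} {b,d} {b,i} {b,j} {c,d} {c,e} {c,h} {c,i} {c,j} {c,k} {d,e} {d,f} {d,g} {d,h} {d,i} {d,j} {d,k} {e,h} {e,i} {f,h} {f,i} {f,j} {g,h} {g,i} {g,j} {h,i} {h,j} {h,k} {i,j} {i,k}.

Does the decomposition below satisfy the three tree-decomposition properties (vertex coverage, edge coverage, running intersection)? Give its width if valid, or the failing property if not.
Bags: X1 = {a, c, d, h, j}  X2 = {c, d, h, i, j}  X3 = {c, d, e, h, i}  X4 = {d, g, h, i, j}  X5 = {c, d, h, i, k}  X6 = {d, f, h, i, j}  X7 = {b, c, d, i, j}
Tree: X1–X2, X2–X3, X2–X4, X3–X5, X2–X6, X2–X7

Yes; width 4.

Every vertex of G appears in some bag (union = {a, b, c, d, e, f, g, h, i, j, k}); every edge is covered by a bag; and for each vertex v the set of bags containing v is connected in the bag tree. The decomposition is therefore valid. The largest bag has 5 vertices, so the width is 4.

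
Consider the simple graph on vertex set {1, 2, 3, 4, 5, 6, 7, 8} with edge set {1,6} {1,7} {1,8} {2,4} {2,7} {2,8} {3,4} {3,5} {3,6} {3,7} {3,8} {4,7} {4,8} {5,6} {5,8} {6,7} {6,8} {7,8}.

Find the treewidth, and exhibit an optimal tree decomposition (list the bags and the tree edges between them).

Every bag has size at most 4, so the width is 4 − 1 = 3 and tw(G) ≤ 3. For the lower bound, the 4 vertices {3, 5, 6, 8} are pairwise adjacent, and any tree decomposition puts a clique entirely inside one bag — forcing width ≥ 3. Combining the bounds, tw(G) = 3.

Treewidth 3.
One such decomposition:
Bags: B1 = {2, 4, 7, 8}  B2 = {3, 4, 7, 8}  B3 = {3, 6, 7, 8}  B4 = {1, 6, 7, 8}  B5 = {3, 5, 6, 8}
Tree: B1–B2, B2–B3, B3–B4, B3–B5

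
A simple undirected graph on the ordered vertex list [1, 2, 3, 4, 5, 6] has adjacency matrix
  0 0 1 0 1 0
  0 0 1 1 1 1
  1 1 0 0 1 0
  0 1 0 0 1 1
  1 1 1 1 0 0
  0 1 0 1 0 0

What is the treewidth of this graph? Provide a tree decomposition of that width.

Each bag holds 3 vertices, so the decomposition has width 2, which upper-bounds the treewidth. Conversely, {1, 3, 5} is a clique of size 3, and the vertices of any clique must share a bag in every tree decomposition; so some bag has ≥ 3 vertices and tw(G) ≥ 2. The upper and lower bounds meet at 2, so that is the treewidth.

Treewidth 2.
One such decomposition:
Bags: B1 = {2, 3, 5}  B2 = {2, 4, 5}  B3 = {2, 4, 6}  B4 = {1, 3, 5}
Tree: B1–B2, B2–B3, B1–B4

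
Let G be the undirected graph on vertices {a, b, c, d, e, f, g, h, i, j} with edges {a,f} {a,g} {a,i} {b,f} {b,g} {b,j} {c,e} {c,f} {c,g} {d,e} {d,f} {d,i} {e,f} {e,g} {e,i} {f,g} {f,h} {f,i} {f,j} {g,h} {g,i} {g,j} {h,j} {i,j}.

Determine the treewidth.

A width-3 tree decomposition is:
Bags: B1 = {a, f, g, i}  B2 = {f, g, i, j}  B3 = {e, f, g, i}  B4 = {b, f, g, j}  B5 = {c, e, f, g}  B6 = {f, g, h, j}  B7 = {d, e, f, i}
Tree: B1–B2, B1–B3, B2–B4, B3–B5, B4–B6, B3–B7
The largest bag has 4 vertices, giving width 3; this decomposition certifies tw(G) ≤ 3. For the lower bound, the 4 vertices {d, e, f, i} are pairwise adjacent, and any tree decomposition puts a clique entirely inside one bag — forcing width ≥ 3. The upper and lower bounds meet at 3, so that is the treewidth.

3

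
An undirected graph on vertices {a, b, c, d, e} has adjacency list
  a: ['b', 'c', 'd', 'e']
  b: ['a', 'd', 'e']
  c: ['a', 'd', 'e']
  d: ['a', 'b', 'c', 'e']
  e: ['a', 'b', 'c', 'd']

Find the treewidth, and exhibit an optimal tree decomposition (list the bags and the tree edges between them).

Treewidth 3.
One such decomposition:
Bags: B1 = {a, c, d, e}  B2 = {a, b, d, e}
Tree: B1–B2

The largest bag has 4 vertices, giving width 3; this decomposition certifies tw(G) ≤ 3. On the other hand G contains the 4-clique {a, c, d, e}. A clique must lie in a single bag of any decomposition, so no decomposition can have width below 3. Combining the bounds, tw(G) = 3.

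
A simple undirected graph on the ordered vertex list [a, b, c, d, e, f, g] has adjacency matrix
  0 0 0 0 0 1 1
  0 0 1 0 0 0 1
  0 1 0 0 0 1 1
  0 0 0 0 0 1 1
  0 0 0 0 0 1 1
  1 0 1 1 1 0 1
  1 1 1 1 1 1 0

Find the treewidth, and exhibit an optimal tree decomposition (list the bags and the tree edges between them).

Treewidth 2.
One such decomposition:
Bags: B1 = {b, c, g}  B2 = {c, f, g}  B3 = {d, f, g}  B4 = {e, f, g}  B5 = {a, f, g}
Tree: B1–B2, B2–B3, B3–B4, B2–B5

Every bag has size at most 3, so the width is 3 − 1 = 2 and tw(G) ≤ 2. Conversely, {d, f, g} is a clique of size 3, and the vertices of any clique must share a bag in every tree decomposition; so some bag has ≥ 3 vertices and tw(G) ≥ 2. Therefore the treewidth is 2.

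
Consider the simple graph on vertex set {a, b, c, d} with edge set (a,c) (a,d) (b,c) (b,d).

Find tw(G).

2

A width-2 tree decomposition is:
Bags: B1 = {b, c, d}  B2 = {a, c, d}
Tree: B1–B2
Every bag has size at most 3, so the width is 3 − 1 = 2 and tw(G) ≤ 2. The edges c–b–d–a–c form a cycle, so G is not a tree and its treewidth is at least 2. Hence tw(G) = 2 exactly.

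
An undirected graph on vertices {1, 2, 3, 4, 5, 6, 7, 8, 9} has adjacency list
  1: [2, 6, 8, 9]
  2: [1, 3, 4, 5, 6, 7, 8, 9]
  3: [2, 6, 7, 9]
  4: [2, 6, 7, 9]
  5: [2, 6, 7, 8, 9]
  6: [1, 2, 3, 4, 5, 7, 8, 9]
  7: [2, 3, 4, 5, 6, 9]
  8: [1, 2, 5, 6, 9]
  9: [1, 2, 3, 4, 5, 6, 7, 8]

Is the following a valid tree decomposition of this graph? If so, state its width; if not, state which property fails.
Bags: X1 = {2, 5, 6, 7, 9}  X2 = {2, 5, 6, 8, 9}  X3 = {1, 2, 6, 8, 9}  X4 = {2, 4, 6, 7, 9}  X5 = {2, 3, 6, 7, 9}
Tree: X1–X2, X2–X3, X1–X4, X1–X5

Yes; width 4.

Vertex coverage: the bags together contain {1, 2, 3, 4, 5, 6, 7, 8, 9}, the full vertex set. Edge coverage: each edge of G has both endpoints in at least one bag. Running intersection: for every vertex, the bags containing it form a connected subtree. All three properties hold, so this is a valid tree decomposition of width max|bag| − 1 = 4, and hence tw(G) ≤ 4.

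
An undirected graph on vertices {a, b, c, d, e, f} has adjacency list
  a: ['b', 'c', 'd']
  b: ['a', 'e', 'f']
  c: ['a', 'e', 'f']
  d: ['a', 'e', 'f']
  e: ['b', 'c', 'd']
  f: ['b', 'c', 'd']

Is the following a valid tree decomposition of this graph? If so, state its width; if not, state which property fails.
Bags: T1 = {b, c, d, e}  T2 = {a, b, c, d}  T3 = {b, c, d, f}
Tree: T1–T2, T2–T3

Yes; width 3.

Vertex coverage: the bags together contain {a, b, c, d, e, f}, the full vertex set. Edge coverage: each edge of G has both endpoints in at least one bag. Running intersection: for every vertex, the bags containing it form a connected subtree. All three properties hold, so this is a valid tree decomposition of width max|bag| − 1 = 3, and hence tw(G) ≤ 3.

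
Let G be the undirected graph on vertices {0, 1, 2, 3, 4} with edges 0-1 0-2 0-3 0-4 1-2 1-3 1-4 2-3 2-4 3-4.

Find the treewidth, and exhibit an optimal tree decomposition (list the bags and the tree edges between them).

Treewidth 4.
One such decomposition:
Bags: B1 = {0, 1, 2, 3, 4}
Tree: (single bag)

With just one bag of size 5, the width is 5 − 1 = 4, so tw(G) ≤ 4. For the lower bound, the 5 vertices {0, 1, 2, 3, 4} are pairwise adjacent, and any tree decomposition puts a clique entirely inside one bag — forcing width ≥ 4. Combining the bounds, tw(G) = 4.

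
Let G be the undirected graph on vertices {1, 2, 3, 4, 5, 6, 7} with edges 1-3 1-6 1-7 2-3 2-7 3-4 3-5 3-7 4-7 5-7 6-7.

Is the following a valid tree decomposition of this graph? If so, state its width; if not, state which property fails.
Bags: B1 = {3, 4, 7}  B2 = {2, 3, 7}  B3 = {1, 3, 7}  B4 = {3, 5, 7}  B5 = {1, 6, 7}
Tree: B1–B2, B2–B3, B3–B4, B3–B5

Vertex coverage: the bags together contain {1, 2, 3, 4, 5, 6, 7}, the full vertex set. Edge coverage: each edge of G has both endpoints in at least one bag. Running intersection: for every vertex, the bags containing it form a connected subtree. All three properties hold, so this is a valid tree decomposition of width max|bag| − 1 = 2, and hence tw(G) ≤ 2.

Yes; width 2.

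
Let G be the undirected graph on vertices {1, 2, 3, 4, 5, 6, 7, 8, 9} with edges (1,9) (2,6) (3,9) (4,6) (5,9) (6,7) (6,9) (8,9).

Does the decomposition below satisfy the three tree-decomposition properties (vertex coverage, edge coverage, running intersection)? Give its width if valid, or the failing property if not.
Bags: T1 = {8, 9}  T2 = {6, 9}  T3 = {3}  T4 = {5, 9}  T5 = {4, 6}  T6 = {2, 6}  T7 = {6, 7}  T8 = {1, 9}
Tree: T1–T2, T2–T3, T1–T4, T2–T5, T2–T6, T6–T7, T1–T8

A tree decomposition must satisfy three properties: every vertex lies in some bag; for every edge, both endpoints lie together in some bag; and for every vertex, the bags containing it form a connected subtree. Here edge (9,3) lies in no bag, so the decomposition is invalid.

No — edge (9,3) lies in no bag.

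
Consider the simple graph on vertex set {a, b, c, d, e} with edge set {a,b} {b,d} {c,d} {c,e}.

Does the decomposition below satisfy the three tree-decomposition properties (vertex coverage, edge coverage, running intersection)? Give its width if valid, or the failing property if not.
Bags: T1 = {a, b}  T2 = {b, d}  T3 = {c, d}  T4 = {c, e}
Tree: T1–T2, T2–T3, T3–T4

Yes; width 1.

Vertex coverage: the bags together contain {a, b, c, d, e}, the full vertex set. Edge coverage: each edge of G has both endpoints in at least one bag. Running intersection: for every vertex, the bags containing it form a connected subtree. All three properties hold, so this is a valid tree decomposition of width max|bag| − 1 = 1, and hence tw(G) ≤ 1.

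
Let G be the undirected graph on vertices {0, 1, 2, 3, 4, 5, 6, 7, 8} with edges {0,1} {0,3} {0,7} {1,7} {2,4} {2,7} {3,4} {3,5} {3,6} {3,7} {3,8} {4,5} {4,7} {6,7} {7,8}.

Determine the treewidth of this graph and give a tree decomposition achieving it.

Every bag has size at most 3, so the width is 3 − 1 = 2 and tw(G) ≤ 2. Conversely, {3, 4, 5} is a clique of size 3, and the vertices of any clique must share a bag in every tree decomposition; so some bag has ≥ 3 vertices and tw(G) ≥ 2. Therefore the treewidth is 2.

Treewidth 2.
Bags: B1 = {0, 3, 7}  B2 = {3, 4, 7}  B3 = {2, 4, 7}  B4 = {3, 7, 8}  B5 = {3, 4, 5}  B6 = {3, 6, 7}  B7 = {0, 1, 7}
Tree: B1–B2, B2–B3, B2–B4, B2–B5, B4–B6, B1–B7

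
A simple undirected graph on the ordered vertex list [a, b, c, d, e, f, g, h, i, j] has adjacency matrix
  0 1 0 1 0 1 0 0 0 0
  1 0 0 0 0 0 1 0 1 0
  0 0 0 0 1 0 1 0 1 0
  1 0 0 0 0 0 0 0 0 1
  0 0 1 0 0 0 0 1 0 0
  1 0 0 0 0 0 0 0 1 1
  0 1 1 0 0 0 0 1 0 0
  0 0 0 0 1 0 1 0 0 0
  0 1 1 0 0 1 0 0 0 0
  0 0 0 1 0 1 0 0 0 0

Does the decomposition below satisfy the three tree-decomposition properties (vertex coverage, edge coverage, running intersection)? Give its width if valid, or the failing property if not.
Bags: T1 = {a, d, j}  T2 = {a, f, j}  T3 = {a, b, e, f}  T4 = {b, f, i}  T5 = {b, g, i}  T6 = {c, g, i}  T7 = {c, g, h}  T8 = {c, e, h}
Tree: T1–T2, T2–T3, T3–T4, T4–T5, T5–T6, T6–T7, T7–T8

No — bags containing vertex e are not connected in the tree.

A tree decomposition must satisfy three properties: every vertex lies in some bag; for every edge, both endpoints lie together in some bag; and for every vertex, the bags containing it form a connected subtree. Here bags containing vertex e are not connected in the tree, so the decomposition is invalid.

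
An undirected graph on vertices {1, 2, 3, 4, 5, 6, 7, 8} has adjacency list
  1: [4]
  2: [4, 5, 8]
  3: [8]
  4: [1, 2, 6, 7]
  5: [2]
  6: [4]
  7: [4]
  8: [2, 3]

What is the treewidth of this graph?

A width-1 tree decomposition is:
Bags: B1 = {4, 6}  B2 = {2, 4}  B3 = {2, 5}  B4 = {2, 8}  B5 = {3, 8}  B6 = {1, 4}  B7 = {4, 7}
Tree: B1–B2, B2–B3, B2–B4, B4–B5, B2–B6, B6–B7
Each bag holds 2 vertices, so the decomposition has width 1, which upper-bounds the treewidth. Since G has at least one edge (e.g. 6–4), it is not an edgeless graph, so tw(G) ≥ 1. Combining the bounds, tw(G) = 1.

1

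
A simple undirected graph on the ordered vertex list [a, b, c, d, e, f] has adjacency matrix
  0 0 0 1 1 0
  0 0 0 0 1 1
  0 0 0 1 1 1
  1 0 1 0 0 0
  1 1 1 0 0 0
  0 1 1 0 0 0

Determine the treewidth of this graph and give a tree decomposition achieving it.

Each bag holds 3 vertices, so the decomposition has width 2, which upper-bounds the treewidth. For the lower bound, G contains the cycle d–a–e–c–d, so G is not a forest; only forests have treewidth ≤ 1, hence tw(G) ≥ 2. Therefore the treewidth is 2.

Treewidth 2.
Bags: B1 = {a, c, d}  B2 = {a, c, e}  B3 = {c, e, f}  B4 = {b, e, f}
Tree: B1–B2, B2–B3, B3–B4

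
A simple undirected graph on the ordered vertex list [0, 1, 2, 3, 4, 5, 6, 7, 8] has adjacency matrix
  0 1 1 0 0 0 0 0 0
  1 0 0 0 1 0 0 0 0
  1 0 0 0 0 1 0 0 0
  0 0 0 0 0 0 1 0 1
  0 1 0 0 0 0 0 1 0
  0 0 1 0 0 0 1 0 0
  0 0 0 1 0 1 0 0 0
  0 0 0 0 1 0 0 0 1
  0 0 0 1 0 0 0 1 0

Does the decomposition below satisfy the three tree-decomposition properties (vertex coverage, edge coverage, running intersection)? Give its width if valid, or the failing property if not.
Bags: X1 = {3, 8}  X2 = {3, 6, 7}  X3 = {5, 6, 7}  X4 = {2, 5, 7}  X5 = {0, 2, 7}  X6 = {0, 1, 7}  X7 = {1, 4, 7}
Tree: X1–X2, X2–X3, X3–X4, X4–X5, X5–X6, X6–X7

No — edge (7,8) lies in no bag.

A tree decomposition must satisfy three properties: every vertex lies in some bag; for every edge, both endpoints lie together in some bag; and for every vertex, the bags containing it form a connected subtree. Here edge (7,8) lies in no bag, so the decomposition is invalid.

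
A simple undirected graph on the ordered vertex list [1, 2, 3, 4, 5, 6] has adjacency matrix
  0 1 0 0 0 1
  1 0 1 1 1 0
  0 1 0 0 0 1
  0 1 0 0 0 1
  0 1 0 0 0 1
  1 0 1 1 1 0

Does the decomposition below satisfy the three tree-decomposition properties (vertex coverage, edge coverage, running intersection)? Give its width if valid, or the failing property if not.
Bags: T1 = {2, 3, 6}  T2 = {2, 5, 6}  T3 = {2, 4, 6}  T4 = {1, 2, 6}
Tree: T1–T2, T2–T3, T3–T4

Vertex coverage: the bags together contain {1, 2, 3, 4, 5, 6}, the full vertex set. Edge coverage: each edge of G has both endpoints in at least one bag. Running intersection: for every vertex, the bags containing it form a connected subtree. All three properties hold, so this is a valid tree decomposition of width max|bag| − 1 = 2, and hence tw(G) ≤ 2.

Yes; width 2.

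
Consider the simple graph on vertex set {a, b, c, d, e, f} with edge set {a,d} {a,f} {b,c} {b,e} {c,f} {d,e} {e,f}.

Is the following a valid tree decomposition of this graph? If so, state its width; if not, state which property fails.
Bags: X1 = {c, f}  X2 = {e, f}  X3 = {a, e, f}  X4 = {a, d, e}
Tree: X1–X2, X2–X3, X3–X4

A tree decomposition must satisfy three properties: every vertex lies in some bag; for every edge, both endpoints lie together in some bag; and for every vertex, the bags containing it form a connected subtree. Here vertex b appears in no bag, so the decomposition is invalid.

No — vertex b appears in no bag.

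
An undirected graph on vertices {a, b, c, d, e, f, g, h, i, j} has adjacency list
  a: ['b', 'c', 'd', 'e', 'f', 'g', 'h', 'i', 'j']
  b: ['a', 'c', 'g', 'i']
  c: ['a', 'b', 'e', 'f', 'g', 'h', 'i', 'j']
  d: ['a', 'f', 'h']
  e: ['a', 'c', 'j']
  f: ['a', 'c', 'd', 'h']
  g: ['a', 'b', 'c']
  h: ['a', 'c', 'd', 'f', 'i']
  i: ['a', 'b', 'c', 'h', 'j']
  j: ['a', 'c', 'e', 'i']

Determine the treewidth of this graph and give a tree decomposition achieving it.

Treewidth 3.
Bags: B1 = {a, c, f, h}  B2 = {a, c, h, i}  B3 = {a, d, f, h}  B4 = {a, b, c, i}  B5 = {a, c, i, j}  B6 = {a, b, c, g}  B7 = {a, c, e, j}
Tree: B1–B2, B1–B3, B2–B4, B4–B5, B4–B6, B5–B7

Every bag has size at most 4, so the width is 4 − 1 = 3 and tw(G) ≤ 3. For the lower bound, the 4 vertices {a, d, f, h} are pairwise adjacent, and any tree decomposition puts a clique entirely inside one bag — forcing width ≥ 3. The upper and lower bounds meet at 3, so that is the treewidth.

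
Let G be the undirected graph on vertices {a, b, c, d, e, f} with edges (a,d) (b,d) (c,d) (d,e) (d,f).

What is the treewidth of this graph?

1

A width-1 tree decomposition is:
Bags: B1 = {d, f}  B2 = {b, d}  B3 = {d, e}  B4 = {a, d}  B5 = {c, d}
Tree: B1–B2, B2–B3, B1–B4, B4–B5
Each bag holds 2 vertices, so the decomposition has width 1, which upper-bounds the treewidth. Since G has at least one edge (e.g. d–f), it is not an edgeless graph, so tw(G) ≥ 1. Hence tw(G) = 1 exactly.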